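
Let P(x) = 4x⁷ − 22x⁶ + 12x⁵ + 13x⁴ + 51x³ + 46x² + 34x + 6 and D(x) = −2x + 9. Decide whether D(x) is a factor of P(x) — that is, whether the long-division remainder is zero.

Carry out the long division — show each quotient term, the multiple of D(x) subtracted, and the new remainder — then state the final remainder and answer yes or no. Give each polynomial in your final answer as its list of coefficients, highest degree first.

R = [-3], so D(x) is not a factor of P(x). no

Step 1: lead(4x⁷ − 22x⁶ + 12x⁵ + 13x⁴ + 51x³ + 46x² + 34x + 6) ÷ lead(D) = 4x⁷ ÷ −2x = −2x⁶. Subtract (−2x⁶)·D = 4x⁷ − 18x⁶. Remainder: −4x⁶ + 12x⁵ + 13x⁴ + 51x³ + 46x² + 34x + 6.
Step 2: lead(−4x⁶ + 12x⁵ + 13x⁴ + 51x³ + 46x² + 34x + 6) ÷ lead(D) = −4x⁶ ÷ −2x = 2x⁵. Subtract (2x⁵)·D = −4x⁶ + 18x⁵. Remainder: −6x⁵ + 13x⁴ + 51x³ + 46x² + 34x + 6.
Step 3: lead(−6x⁵ + 13x⁴ + 51x³ + 46x² + 34x + 6) ÷ lead(D) = −6x⁵ ÷ −2x = 3x⁴. Subtract (3x⁴)·D = −6x⁵ + 27x⁴. Remainder: −14x⁴ + 51x³ + 46x² + 34x + 6.
Step 4: lead(−14x⁴ + 51x³ + 46x² + 34x + 6) ÷ lead(D) = −14x⁴ ÷ −2x = 7x³. Subtract (7x³)·D = −14x⁴ + 63x³. Remainder: −12x³ + 46x² + 34x + 6.
Step 5: lead(−12x³ + 46x² + 34x + 6) ÷ lead(D) = −12x³ ÷ −2x = 6x². Subtract (6x²)·D = −12x³ + 54x². Remainder: −8x² + 34x + 6.
Step 6: lead(−8x² + 34x + 6) ÷ lead(D) = −8x² ÷ −2x = 4x. Subtract (4x)·D = −8x² + 36x. Remainder: −2x + 6.
Step 7: lead(−2x + 6) ÷ lead(D) = −2x ÷ −2x = 1. Subtract (1)·D = −2x + 9. Remainder: −3.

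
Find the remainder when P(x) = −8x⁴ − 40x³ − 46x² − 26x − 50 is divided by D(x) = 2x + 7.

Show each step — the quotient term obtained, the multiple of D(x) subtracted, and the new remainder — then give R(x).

Step 1: lead(−8x⁴ − 40x³ − 46x² − 26x − 50) ÷ lead(D) = −8x⁴ ÷ 2x = −4x³. Subtract (−4x³)·D = −8x⁴ − 28x³. Remainder: −12x³ − 46x² − 26x − 50.
Step 2: lead(−12x³ − 46x² − 26x − 50) ÷ lead(D) = −12x³ ÷ 2x = −6x². Subtract (−6x²)·D = −12x³ − 42x². Remainder: −4x² − 26x − 50.
Step 3: lead(−4x² − 26x − 50) ÷ lead(D) = −4x² ÷ 2x = −2x. Subtract (−2x)·D = −4x² − 14x. Remainder: −12x − 50.
Step 4: lead(−12x − 50) ÷ lead(D) = −12x ÷ 2x = −6. Subtract (−6)·D = −12x − 42. Remainder: −8.

R(x) = −8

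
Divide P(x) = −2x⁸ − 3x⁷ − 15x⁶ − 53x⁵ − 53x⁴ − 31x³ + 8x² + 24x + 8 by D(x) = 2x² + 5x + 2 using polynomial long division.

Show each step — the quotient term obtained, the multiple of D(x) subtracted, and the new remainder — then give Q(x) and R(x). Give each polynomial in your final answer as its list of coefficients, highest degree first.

Q = [-1, 1, -9, -5, -5, 2, 4]; R = [0]

Step 1: lead(−2x⁸ − 3x⁷ − 15x⁶ − 53x⁵ − 53x⁴ − 31x³ + 8x² + 24x + 8) ÷ lead(D) = −2x⁸ ÷ 2x² = −x⁶. Subtract (−x⁶)·D = −2x⁸ − 5x⁷ − 2x⁶. Remainder: 2x⁷ − 13x⁶ − 53x⁵ − 53x⁴ − 31x³ + 8x² + 24x + 8.
Step 2: lead(2x⁷ − 13x⁶ − 53x⁵ − 53x⁴ − 31x³ + 8x² + 24x + 8) ÷ lead(D) = 2x⁷ ÷ 2x² = x⁵. Subtract (x⁵)·D = 2x⁷ + 5x⁶ + 2x⁵. Remainder: −18x⁶ − 55x⁵ − 53x⁴ − 31x³ + 8x² + 24x + 8.
Step 3: lead(−18x⁶ − 55x⁵ − 53x⁴ − 31x³ + 8x² + 24x + 8) ÷ lead(D) = −18x⁶ ÷ 2x² = −9x⁴. Subtract (−9x⁴)·D = −18x⁶ − 45x⁵ − 18x⁴. Remainder: −10x⁵ − 35x⁴ − 31x³ + 8x² + 24x + 8.
Step 4: lead(−10x⁵ − 35x⁴ − 31x³ + 8x² + 24x + 8) ÷ lead(D) = −10x⁵ ÷ 2x² = −5x³. Subtract (−5x³)·D = −10x⁵ − 25x⁴ − 10x³. Remainder: −10x⁴ − 21x³ + 8x² + 24x + 8.
Step 5: lead(−10x⁴ − 21x³ + 8x² + 24x + 8) ÷ lead(D) = −10x⁴ ÷ 2x² = −5x². Subtract (−5x²)·D = −10x⁴ − 25x³ − 10x². Remainder: 4x³ + 18x² + 24x + 8.
Step 6: lead(4x³ + 18x² + 24x + 8) ÷ lead(D) = 4x³ ÷ 2x² = 2x. Subtract (2x)·D = 4x³ + 10x² + 4x. Remainder: 8x² + 20x + 8.
Step 7: lead(8x² + 20x + 8) ÷ lead(D) = 8x² ÷ 2x² = 4. Subtract (4)·D = 8x² + 20x + 8. Remainder: 0.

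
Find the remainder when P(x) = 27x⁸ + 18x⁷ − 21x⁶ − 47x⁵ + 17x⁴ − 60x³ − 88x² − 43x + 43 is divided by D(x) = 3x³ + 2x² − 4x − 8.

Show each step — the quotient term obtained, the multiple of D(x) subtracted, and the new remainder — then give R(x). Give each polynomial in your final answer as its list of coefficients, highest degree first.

Step 1: lead(27x⁸ + 18x⁷ − 21x⁶ − 47x⁵ + 17x⁴ − 60x³ − 88x² − 43x + 43) ÷ lead(D) = 27x⁸ ÷ 3x³ = 9x⁵. Subtract (9x⁵)·D = 27x⁸ + 18x⁷ − 36x⁶ − 72x⁵. Remainder: 15x⁶ + 25x⁵ + 17x⁴ − 60x³ − 88x² − 43x + 43.
Step 2: lead(15x⁶ + 25x⁵ + 17x⁴ − 60x³ − 88x² − 43x + 43) ÷ lead(D) = 15x⁶ ÷ 3x³ = 5x³. Subtract (5x³)·D = 15x⁶ + 10x⁵ − 20x⁴ − 40x³. Remainder: 15x⁵ + 37x⁴ − 20x³ − 88x² − 43x + 43.
Step 3: lead(15x⁵ + 37x⁴ − 20x³ − 88x² − 43x + 43) ÷ lead(D) = 15x⁵ ÷ 3x³ = 5x². Subtract (5x²)·D = 15x⁵ + 10x⁴ − 20x³ − 40x². Remainder: 27x⁴ − 48x² − 43x + 43.
Step 4: lead(27x⁴ − 48x² − 43x + 43) ÷ lead(D) = 27x⁴ ÷ 3x³ = 9x. Subtract (9x)·D = 27x⁴ + 18x³ − 36x² − 72x. Remainder: −18x³ − 12x² + 29x + 43.
Step 5: lead(−18x³ − 12x² + 29x + 43) ÷ lead(D) = −18x³ ÷ 3x³ = −6. Subtract (−6)·D = −18x³ − 12x² + 24x + 48. Remainder: 5x − 5.

R = [5, -5]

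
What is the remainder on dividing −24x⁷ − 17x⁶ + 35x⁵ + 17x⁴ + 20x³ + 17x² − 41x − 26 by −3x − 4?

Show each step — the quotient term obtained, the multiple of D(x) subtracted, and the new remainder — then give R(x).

Step 1: lead(−24x⁷ − 17x⁶ + 35x⁵ + 17x⁴ + 20x³ + 17x² − 41x − 26) ÷ lead(D) = −24x⁷ ÷ −3x = 8x⁶. Subtract (8x⁶)·D = −24x⁷ − 32x⁶. Remainder: 15x⁶ + 35x⁵ + 17x⁴ + 20x³ + 17x² − 41x − 26.
Step 2: lead(15x⁶ + 35x⁵ + 17x⁴ + 20x³ + 17x² − 41x − 26) ÷ lead(D) = 15x⁶ ÷ −3x = −5x⁵. Subtract (−5x⁵)·D = 15x⁶ + 20x⁵. Remainder: 15x⁵ + 17x⁴ + 20x³ + 17x² − 41x − 26.
Step 3: lead(15x⁵ + 17x⁴ + 20x³ + 17x² − 41x − 26) ÷ lead(D) = 15x⁵ ÷ −3x = −5x⁴. Subtract (−5x⁴)·D = 15x⁵ + 20x⁴. Remainder: −3x⁴ + 20x³ + 17x² − 41x − 26.
Step 4: lead(−3x⁴ + 20x³ + 17x² − 41x − 26) ÷ lead(D) = −3x⁴ ÷ −3x = x³. Subtract (x³)·D = −3x⁴ − 4x³. Remainder: 24x³ + 17x² − 41x − 26.
Step 5: lead(24x³ + 17x² − 41x − 26) ÷ lead(D) = 24x³ ÷ −3x = −8x². Subtract (−8x²)·D = 24x³ + 32x². Remainder: −15x² − 41x − 26.
Step 6: lead(−15x² − 41x − 26) ÷ lead(D) = −15x² ÷ −3x = 5x. Subtract (5x)·D = −15x² − 20x. Remainder: −21x − 26.
Step 7: lead(−21x − 26) ÷ lead(D) = −21x ÷ −3x = 7. Subtract (7)·D = −21x − 28. Remainder: 2.

R(x) = 2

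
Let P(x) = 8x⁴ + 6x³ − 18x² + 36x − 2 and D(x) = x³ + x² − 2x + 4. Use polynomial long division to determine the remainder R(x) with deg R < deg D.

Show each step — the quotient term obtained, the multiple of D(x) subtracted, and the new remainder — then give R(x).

Step 1: lead(8x⁴ + 6x³ − 18x² + 36x − 2) ÷ lead(D) = 8x⁴ ÷ x³ = 8x. Subtract (8x)·D = 8x⁴ + 8x³ − 16x² + 32x. Remainder: −2x³ − 2x² + 4x − 2.
Step 2: lead(−2x³ − 2x² + 4x − 2) ÷ lead(D) = −2x³ ÷ x³ = −2. Subtract (−2)·D = −2x³ − 2x² + 4x − 8. Remainder: 6.

R(x) = 6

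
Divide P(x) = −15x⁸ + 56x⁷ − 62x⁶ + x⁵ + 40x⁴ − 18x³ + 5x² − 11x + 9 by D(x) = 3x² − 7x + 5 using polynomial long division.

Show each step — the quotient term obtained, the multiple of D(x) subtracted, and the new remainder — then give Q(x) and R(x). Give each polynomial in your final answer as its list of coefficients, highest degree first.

Q = [-5, 7, 4, -2, 2, 2, 3]; R = [-6]

Step 1: lead(−15x⁸ + 56x⁷ − 62x⁶ + x⁵ + 40x⁴ − 18x³ + 5x² − 11x + 9) ÷ lead(D) = −15x⁸ ÷ 3x² = −5x⁶. Subtract (−5x⁶)·D = −15x⁸ + 35x⁷ − 25x⁶. Remainder: 21x⁷ − 37x⁶ + x⁵ + 40x⁴ − 18x³ + 5x² − 11x + 9.
Step 2: lead(21x⁷ − 37x⁶ + x⁵ + 40x⁴ − 18x³ + 5x² − 11x + 9) ÷ lead(D) = 21x⁷ ÷ 3x² = 7x⁵. Subtract (7x⁵)·D = 21x⁷ − 49x⁶ + 35x⁵. Remainder: 12x⁶ − 34x⁵ + 40x⁴ − 18x³ + 5x² − 11x + 9.
Step 3: lead(12x⁶ − 34x⁵ + 40x⁴ − 18x³ + 5x² − 11x + 9) ÷ lead(D) = 12x⁶ ÷ 3x² = 4x⁴. Subtract (4x⁴)·D = 12x⁶ − 28x⁵ + 20x⁴. Remainder: −6x⁵ + 20x⁴ − 18x³ + 5x² − 11x + 9.
Step 4: lead(−6x⁵ + 20x⁴ − 18x³ + 5x² − 11x + 9) ÷ lead(D) = −6x⁵ ÷ 3x² = −2x³. Subtract (−2x³)·D = −6x⁵ + 14x⁴ − 10x³. Remainder: 6x⁴ − 8x³ + 5x² − 11x + 9.
Step 5: lead(6x⁴ − 8x³ + 5x² − 11x + 9) ÷ lead(D) = 6x⁴ ÷ 3x² = 2x². Subtract (2x²)·D = 6x⁴ − 14x³ + 10x². Remainder: 6x³ − 5x² − 11x + 9.
Step 6: lead(6x³ − 5x² − 11x + 9) ÷ lead(D) = 6x³ ÷ 3x² = 2x. Subtract (2x)·D = 6x³ − 14x² + 10x. Remainder: 9x² − 21x + 9.
Step 7: lead(9x² − 21x + 9) ÷ lead(D) = 9x² ÷ 3x² = 3. Subtract (3)·D = 9x² − 21x + 15. Remainder: −6.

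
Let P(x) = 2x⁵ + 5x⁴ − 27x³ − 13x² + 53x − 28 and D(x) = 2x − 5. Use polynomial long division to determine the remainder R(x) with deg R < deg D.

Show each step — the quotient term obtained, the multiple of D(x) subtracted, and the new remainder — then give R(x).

R(x) = −8

Step 1: lead(2x⁵ + 5x⁴ − 27x³ − 13x² + 53x − 28) ÷ lead(D) = 2x⁵ ÷ 2x = x⁴. Subtract (x⁴)·D = 2x⁵ − 5x⁴. Remainder: 10x⁴ − 27x³ − 13x² + 53x − 28.
Step 2: lead(10x⁴ − 27x³ − 13x² + 53x − 28) ÷ lead(D) = 10x⁴ ÷ 2x = 5x³. Subtract (5x³)·D = 10x⁴ − 25x³. Remainder: −2x³ − 13x² + 53x − 28.
Step 3: lead(−2x³ − 13x² + 53x − 28) ÷ lead(D) = −2x³ ÷ 2x = −x². Subtract (−x²)·D = −2x³ + 5x². Remainder: −18x² + 53x − 28.
Step 4: lead(−18x² + 53x − 28) ÷ lead(D) = −18x² ÷ 2x = −9x. Subtract (−9x)·D = −18x² + 45x. Remainder: 8x − 28.
Step 5: lead(8x − 28) ÷ lead(D) = 8x ÷ 2x = 4. Subtract (4)·D = 8x − 20. Remainder: −8.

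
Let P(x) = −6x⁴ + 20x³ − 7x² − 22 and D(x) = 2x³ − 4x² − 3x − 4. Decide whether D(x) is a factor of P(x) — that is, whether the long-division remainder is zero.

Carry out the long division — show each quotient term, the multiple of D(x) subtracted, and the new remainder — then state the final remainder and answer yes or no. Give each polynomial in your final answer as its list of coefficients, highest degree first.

R = [-6], so D(x) is not a factor of P(x). no

Step 1: lead(−6x⁴ + 20x³ − 7x² − 22) ÷ lead(D) = −6x⁴ ÷ 2x³ = −3x. Subtract (−3x)·D = −6x⁴ + 12x³ + 9x² + 12x. Remainder: 8x³ − 16x² − 12x − 22.
Step 2: lead(8x³ − 16x² − 12x − 22) ÷ lead(D) = 8x³ ÷ 2x³ = 4. Subtract (4)·D = 8x³ − 16x² − 12x − 16. Remainder: −6.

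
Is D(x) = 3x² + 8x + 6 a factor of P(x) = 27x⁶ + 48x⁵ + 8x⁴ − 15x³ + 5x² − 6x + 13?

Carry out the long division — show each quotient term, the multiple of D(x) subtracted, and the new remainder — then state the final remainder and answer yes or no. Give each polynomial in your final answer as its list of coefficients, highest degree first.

R = [-5], so D(x) is not a factor of P(x). no

Step 1: lead(27x⁶ + 48x⁵ + 8x⁴ − 15x³ + 5x² − 6x + 13) ÷ lead(D) = 27x⁶ ÷ 3x² = 9x⁴. Subtract (9x⁴)·D = 27x⁶ + 72x⁵ + 54x⁴. Remainder: −24x⁵ − 46x⁴ − 15x³ + 5x² − 6x + 13.
Step 2: lead(−24x⁵ − 46x⁴ − 15x³ + 5x² − 6x + 13) ÷ lead(D) = −24x⁵ ÷ 3x² = −8x³. Subtract (−8x³)·D = −24x⁵ − 64x⁴ − 48x³. Remainder: 18x⁴ + 33x³ + 5x² − 6x + 13.
Step 3: lead(18x⁴ + 33x³ + 5x² − 6x + 13) ÷ lead(D) = 18x⁴ ÷ 3x² = 6x². Subtract (6x²)·D = 18x⁴ + 48x³ + 36x². Remainder: −15x³ − 31x² − 6x + 13.
Step 4: lead(−15x³ − 31x² − 6x + 13) ÷ lead(D) = −15x³ ÷ 3x² = −5x. Subtract (−5x)·D = −15x³ − 40x² − 30x. Remainder: 9x² + 24x + 13.
Step 5: lead(9x² + 24x + 13) ÷ lead(D) = 9x² ÷ 3x² = 3. Subtract (3)·D = 9x² + 24x + 18. Remainder: −5.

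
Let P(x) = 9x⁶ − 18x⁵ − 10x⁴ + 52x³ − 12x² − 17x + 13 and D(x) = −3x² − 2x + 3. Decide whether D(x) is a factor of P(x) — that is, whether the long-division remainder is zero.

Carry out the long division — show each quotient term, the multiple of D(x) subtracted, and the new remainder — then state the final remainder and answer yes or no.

Step 1: lead(9x⁶ − 18x⁵ − 10x⁴ + 52x³ − 12x² − 17x + 13) ÷ lead(D) = 9x⁶ ÷ −3x² = −3x⁴. Subtract (−3x⁴)·D = 9x⁶ + 6x⁵ − 9x⁴. Remainder: −24x⁵ − x⁴ + 52x³ − 12x² − 17x + 13.
Step 2: lead(−24x⁵ − x⁴ + 52x³ − 12x² − 17x + 13) ÷ lead(D) = −24x⁵ ÷ −3x² = 8x³. Subtract (8x³)·D = −24x⁵ − 16x⁴ + 24x³. Remainder: 15x⁴ + 28x³ − 12x² − 17x + 13.
Step 3: lead(15x⁴ + 28x³ − 12x² − 17x + 13) ÷ lead(D) = 15x⁴ ÷ −3x² = −5x². Subtract (−5x²)·D = 15x⁴ + 10x³ − 15x². Remainder: 18x³ + 3x² − 17x + 13.
Step 4: lead(18x³ + 3x² − 17x + 13) ÷ lead(D) = 18x³ ÷ −3x² = −6x. Subtract (−6x)·D = 18x³ + 12x² − 18x. Remainder: −9x² + x + 13.
Step 5: lead(−9x² + x + 13) ÷ lead(D) = −9x² ÷ −3x² = 3. Subtract (3)·D = −9x² − 6x + 9. Remainder: 7x + 4.

R(x) = 7x + 4, so D(x) is not a factor of P(x). no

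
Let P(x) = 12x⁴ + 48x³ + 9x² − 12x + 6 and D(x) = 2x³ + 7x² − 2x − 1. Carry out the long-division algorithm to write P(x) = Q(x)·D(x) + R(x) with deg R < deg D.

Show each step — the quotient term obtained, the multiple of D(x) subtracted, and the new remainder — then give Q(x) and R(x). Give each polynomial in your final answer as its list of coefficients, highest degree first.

Q = [6, 3]; R = [9]

Step 1: lead(12x⁴ + 48x³ + 9x² − 12x + 6) ÷ lead(D) = 12x⁴ ÷ 2x³ = 6x. Subtract (6x)·D = 12x⁴ + 42x³ − 12x² − 6x. Remainder: 6x³ + 21x² − 6x + 6.
Step 2: lead(6x³ + 21x² − 6x + 6) ÷ lead(D) = 6x³ ÷ 2x³ = 3. Subtract (3)·D = 6x³ + 21x² − 6x − 3. Remainder: 9.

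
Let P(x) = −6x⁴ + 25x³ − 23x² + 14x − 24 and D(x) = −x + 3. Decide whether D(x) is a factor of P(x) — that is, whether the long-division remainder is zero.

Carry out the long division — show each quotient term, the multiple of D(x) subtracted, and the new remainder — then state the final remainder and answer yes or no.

Step 1: lead(−6x⁴ + 25x³ − 23x² + 14x − 24) ÷ lead(D) = −6x⁴ ÷ −x = 6x³. Subtract (6x³)·D = −6x⁴ + 18x³. Remainder: 7x³ − 23x² + 14x − 24.
Step 2: lead(7x³ − 23x² + 14x − 24) ÷ lead(D) = 7x³ ÷ −x = −7x². Subtract (−7x²)·D = 7x³ − 21x². Remainder: −2x² + 14x − 24.
Step 3: lead(−2x² + 14x − 24) ÷ lead(D) = −2x² ÷ −x = 2x. Subtract (2x)·D = −2x² + 6x. Remainder: 8x − 24.
Step 4: lead(8x − 24) ÷ lead(D) = 8x ÷ −x = −8. Subtract (−8)·D = 8x − 24. Remainder: 0.

R(x) = 0, so D(x) is a factor of P(x). yes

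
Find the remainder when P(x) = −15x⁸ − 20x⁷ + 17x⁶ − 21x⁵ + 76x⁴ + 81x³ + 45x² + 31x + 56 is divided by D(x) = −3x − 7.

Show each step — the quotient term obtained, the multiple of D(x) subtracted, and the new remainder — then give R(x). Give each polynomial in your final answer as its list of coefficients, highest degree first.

R = [0]

Step 1: lead(−15x⁸ − 20x⁷ + 17x⁶ − 21x⁵ + 76x⁴ + 81x³ + 45x² + 31x + 56) ÷ lead(D) = −15x⁸ ÷ −3x = 5x⁷. Subtract (5x⁷)·D = −15x⁸ − 35x⁷. Remainder: 15x⁷ + 17x⁶ − 21x⁵ + 76x⁴ + 81x³ + 45x² + 31x + 56.
Step 2: lead(15x⁷ + 17x⁶ − 21x⁵ + 76x⁴ + 81x³ + 45x² + 31x + 56) ÷ lead(D) = 15x⁷ ÷ −3x = −5x⁶. Subtract (−5x⁶)·D = 15x⁷ + 35x⁶. Remainder: −18x⁶ − 21x⁵ + 76x⁴ + 81x³ + 45x² + 31x + 56.
Step 3: lead(−18x⁶ − 21x⁵ + 76x⁴ + 81x³ + 45x² + 31x + 56) ÷ lead(D) = −18x⁶ ÷ −3x = 6x⁵. Subtract (6x⁵)·D = −18x⁶ − 42x⁵. Remainder: 21x⁵ + 76x⁴ + 81x³ + 45x² + 31x + 56.
Step 4: lead(21x⁵ + 76x⁴ + 81x³ + 45x² + 31x + 56) ÷ lead(D) = 21x⁵ ÷ −3x = −7x⁴. Subtract (−7x⁴)·D = 21x⁵ + 49x⁴. Remainder: 27x⁴ + 81x³ + 45x² + 31x + 56.
Step 5: lead(27x⁴ + 81x³ + 45x² + 31x + 56) ÷ lead(D) = 27x⁴ ÷ −3x = −9x³. Subtract (−9x³)·D = 27x⁴ + 63x³. Remainder: 18x³ + 45x² + 31x + 56.
Step 6: lead(18x³ + 45x² + 31x + 56) ÷ lead(D) = 18x³ ÷ −3x = −6x². Subtract (−6x²)·D = 18x³ + 42x². Remainder: 3x² + 31x + 56.
Step 7: lead(3x² + 31x + 56) ÷ lead(D) = 3x² ÷ −3x = −x. Subtract (−x)·D = 3x² + 7x. Remainder: 24x + 56.
Step 8: lead(24x + 56) ÷ lead(D) = 24x ÷ −3x = −8. Subtract (−8)·D = 24x + 56. Remainder: 0.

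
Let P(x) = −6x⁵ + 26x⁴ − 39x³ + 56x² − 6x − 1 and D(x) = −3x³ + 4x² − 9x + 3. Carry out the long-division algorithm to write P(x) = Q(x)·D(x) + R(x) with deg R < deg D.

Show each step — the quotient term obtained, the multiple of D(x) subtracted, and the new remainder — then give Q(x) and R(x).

Q(x) = 2x² − 6x − 1; R(x) = 3x + 2

Step 1: lead(−6x⁵ + 26x⁴ − 39x³ + 56x² − 6x − 1) ÷ lead(D) = −6x⁵ ÷ −3x³ = 2x². Subtract (2x²)·D = −6x⁵ + 8x⁴ − 18x³ + 6x². Remainder: 18x⁴ − 21x³ + 50x² − 6x − 1.
Step 2: lead(18x⁴ − 21x³ + 50x² − 6x − 1) ÷ lead(D) = 18x⁴ ÷ −3x³ = −6x. Subtract (−6x)·D = 18x⁴ − 24x³ + 54x² − 18x. Remainder: 3x³ − 4x² + 12x − 1.
Step 3: lead(3x³ − 4x² + 12x − 1) ÷ lead(D) = 3x³ ÷ −3x³ = −1. Subtract (−1)·D = 3x³ − 4x² + 9x − 3. Remainder: 3x + 2.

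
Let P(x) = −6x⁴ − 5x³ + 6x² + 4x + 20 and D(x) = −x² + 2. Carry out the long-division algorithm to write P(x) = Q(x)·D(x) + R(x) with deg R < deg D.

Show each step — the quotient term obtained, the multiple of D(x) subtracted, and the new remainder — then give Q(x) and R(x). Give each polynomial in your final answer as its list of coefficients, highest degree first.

Step 1: lead(−6x⁴ − 5x³ + 6x² + 4x + 20) ÷ lead(D) = −6x⁴ ÷ −x² = 6x². Subtract (6x²)·D = −6x⁴ + 12x². Remainder: −5x³ − 6x² + 4x + 20.
Step 2: lead(−5x³ − 6x² + 4x + 20) ÷ lead(D) = −5x³ ÷ −x² = 5x. Subtract (5x)·D = −5x³ + 10x. Remainder: −6x² − 6x + 20.
Step 3: lead(−6x² − 6x + 20) ÷ lead(D) = −6x² ÷ −x² = 6. Subtract (6)·D = −6x² + 12. Remainder: −6x + 8.

Q = [6, 5, 6]; R = [-6, 8]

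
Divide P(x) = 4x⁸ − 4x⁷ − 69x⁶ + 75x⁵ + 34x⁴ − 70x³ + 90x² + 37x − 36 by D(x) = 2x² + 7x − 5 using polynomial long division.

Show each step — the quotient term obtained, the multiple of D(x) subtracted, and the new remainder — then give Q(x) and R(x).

Q(x) = 2x⁶ − 9x⁵ + 2x⁴ + 8x³ − 6x² + 6x + 9; R(x) = 4x + 9

Step 1: lead(4x⁸ − 4x⁷ − 69x⁶ + 75x⁵ + 34x⁴ − 70x³ + 90x² + 37x − 36) ÷ lead(D) = 4x⁸ ÷ 2x² = 2x⁶. Subtract (2x⁶)·D = 4x⁸ + 14x⁷ − 10x⁶. Remainder: −18x⁷ − 59x⁶ + 75x⁵ + 34x⁴ − 70x³ + 90x² + 37x − 36.
Step 2: lead(−18x⁷ − 59x⁶ + 75x⁵ + 34x⁴ − 70x³ + 90x² + 37x − 36) ÷ lead(D) = −18x⁷ ÷ 2x² = −9x⁵. Subtract (−9x⁵)·D = −18x⁷ − 63x⁶ + 45x⁵. Remainder: 4x⁶ + 30x⁵ + 34x⁴ − 70x³ + 90x² + 37x − 36.
Step 3: lead(4x⁶ + 30x⁵ + 34x⁴ − 70x³ + 90x² + 37x − 36) ÷ lead(D) = 4x⁶ ÷ 2x² = 2x⁴. Subtract (2x⁴)·D = 4x⁶ + 14x⁵ − 10x⁴. Remainder: 16x⁵ + 44x⁴ − 70x³ + 90x² + 37x − 36.
Step 4: lead(16x⁵ + 44x⁴ − 70x³ + 90x² + 37x − 36) ÷ lead(D) = 16x⁵ ÷ 2x² = 8x³. Subtract (8x³)·D = 16x⁵ + 56x⁴ − 40x³. Remainder: −12x⁴ − 30x³ + 90x² + 37x − 36.
Step 5: lead(−12x⁴ − 30x³ + 90x² + 37x − 36) ÷ lead(D) = −12x⁴ ÷ 2x² = −6x². Subtract (−6x²)·D = −12x⁴ − 42x³ + 30x². Remainder: 12x³ + 60x² + 37x − 36.
Step 6: lead(12x³ + 60x² + 37x − 36) ÷ lead(D) = 12x³ ÷ 2x² = 6x. Subtract (6x)·D = 12x³ + 42x² − 30x. Remainder: 18x² + 67x − 36.
Step 7: lead(18x² + 67x − 36) ÷ lead(D) = 18x² ÷ 2x² = 9. Subtract (9)·D = 18x² + 63x − 45. Remainder: 4x + 9.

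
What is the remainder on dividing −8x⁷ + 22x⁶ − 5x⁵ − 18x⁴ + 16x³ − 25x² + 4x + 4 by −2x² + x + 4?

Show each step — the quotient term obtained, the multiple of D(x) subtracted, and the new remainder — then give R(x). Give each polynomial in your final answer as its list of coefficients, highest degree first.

R = [-1, 0]

Step 1: lead(−8x⁷ + 22x⁶ − 5x⁵ − 18x⁴ + 16x³ − 25x² + 4x + 4) ÷ lead(D) = −8x⁷ ÷ −2x² = 4x⁵. Subtract (4x⁵)·D = −8x⁷ + 4x⁶ + 16x⁵. Remainder: 18x⁶ − 21x⁵ − 18x⁴ + 16x³ − 25x² + 4x + 4.
Step 2: lead(18x⁶ − 21x⁵ − 18x⁴ + 16x³ − 25x² + 4x + 4) ÷ lead(D) = 18x⁶ ÷ −2x² = −9x⁴. Subtract (−9x⁴)·D = 18x⁶ − 9x⁵ − 36x⁴. Remainder: −12x⁵ + 18x⁴ + 16x³ − 25x² + 4x + 4.
Step 3: lead(−12x⁵ + 18x⁴ + 16x³ − 25x² + 4x + 4) ÷ lead(D) = −12x⁵ ÷ −2x² = 6x³. Subtract (6x³)·D = −12x⁵ + 6x⁴ + 24x³. Remainder: 12x⁴ − 8x³ − 25x² + 4x + 4.
Step 4: lead(12x⁴ − 8x³ − 25x² + 4x + 4) ÷ lead(D) = 12x⁴ ÷ −2x² = −6x². Subtract (−6x²)·D = 12x⁴ − 6x³ − 24x². Remainder: −2x³ − x² + 4x + 4.
Step 5: lead(−2x³ − x² + 4x + 4) ÷ lead(D) = −2x³ ÷ −2x² = x. Subtract (x)·D = −2x³ + x² + 4x. Remainder: −2x² + 4.
Step 6: lead(−2x² + 4) ÷ lead(D) = −2x² ÷ −2x² = 1. Subtract (1)·D = −2x² + x + 4. Remainder: −x.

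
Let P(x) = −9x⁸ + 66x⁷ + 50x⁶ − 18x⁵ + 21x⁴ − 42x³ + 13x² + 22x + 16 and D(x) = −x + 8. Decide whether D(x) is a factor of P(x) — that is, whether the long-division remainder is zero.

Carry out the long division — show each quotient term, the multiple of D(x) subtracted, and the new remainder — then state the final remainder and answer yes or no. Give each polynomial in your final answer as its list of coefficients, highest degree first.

R = [0], so D(x) is a factor of P(x). yes

Step 1: lead(−9x⁸ + 66x⁷ + 50x⁶ − 18x⁵ + 21x⁴ − 42x³ + 13x² + 22x + 16) ÷ lead(D) = −9x⁸ ÷ −x = 9x⁷. Subtract (9x⁷)·D = −9x⁸ + 72x⁷. Remainder: −6x⁷ + 50x⁶ − 18x⁵ + 21x⁴ − 42x³ + 13x² + 22x + 16.
Step 2: lead(−6x⁷ + 50x⁶ − 18x⁵ + 21x⁴ − 42x³ + 13x² + 22x + 16) ÷ lead(D) = −6x⁷ ÷ −x = 6x⁶. Subtract (6x⁶)·D = −6x⁷ + 48x⁶. Remainder: 2x⁶ − 18x⁵ + 21x⁴ − 42x³ + 13x² + 22x + 16.
Step 3: lead(2x⁶ − 18x⁵ + 21x⁴ − 42x³ + 13x² + 22x + 16) ÷ lead(D) = 2x⁶ ÷ −x = −2x⁵. Subtract (−2x⁵)·D = 2x⁶ − 16x⁵. Remainder: −2x⁵ + 21x⁴ − 42x³ + 13x² + 22x + 16.
Step 4: lead(−2x⁵ + 21x⁴ − 42x³ + 13x² + 22x + 16) ÷ lead(D) = −2x⁵ ÷ −x = 2x⁴. Subtract (2x⁴)·D = −2x⁵ + 16x⁴. Remainder: 5x⁴ − 42x³ + 13x² + 22x + 16.
Step 5: lead(5x⁴ − 42x³ + 13x² + 22x + 16) ÷ lead(D) = 5x⁴ ÷ −x = −5x³. Subtract (−5x³)·D = 5x⁴ − 40x³. Remainder: −2x³ + 13x² + 22x + 16.
Step 6: lead(−2x³ + 13x² + 22x + 16) ÷ lead(D) = −2x³ ÷ −x = 2x². Subtract (2x²)·D = −2x³ + 16x². Remainder: −3x² + 22x + 16.
Step 7: lead(−3x² + 22x + 16) ÷ lead(D) = −3x² ÷ −x = 3x. Subtract (3x)·D = −3x² + 24x. Remainder: −2x + 16.
Step 8: lead(−2x + 16) ÷ lead(D) = −2x ÷ −x = 2. Subtract (2)·D = −2x + 16. Remainder: 0.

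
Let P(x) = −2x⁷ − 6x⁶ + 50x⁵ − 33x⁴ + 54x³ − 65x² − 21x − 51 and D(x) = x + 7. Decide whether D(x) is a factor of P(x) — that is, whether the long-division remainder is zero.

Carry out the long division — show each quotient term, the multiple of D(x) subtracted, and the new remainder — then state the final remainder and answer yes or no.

R(x) = −2, so D(x) is not a factor of P(x). no

Step 1: lead(−2x⁷ − 6x⁶ + 50x⁵ − 33x⁴ + 54x³ − 65x² − 21x − 51) ÷ lead(D) = −2x⁷ ÷ x = −2x⁶. Subtract (−2x⁶)·D = −2x⁷ − 14x⁶. Remainder: 8x⁶ + 50x⁵ − 33x⁴ + 54x³ − 65x² − 21x − 51.
Step 2: lead(8x⁶ + 50x⁵ − 33x⁴ + 54x³ − 65x² − 21x − 51) ÷ lead(D) = 8x⁶ ÷ x = 8x⁵. Subtract (8x⁵)·D = 8x⁶ + 56x⁵. Remainder: −6x⁵ − 33x⁴ + 54x³ − 65x² − 21x − 51.
Step 3: lead(−6x⁵ − 33x⁴ + 54x³ − 65x² − 21x − 51) ÷ lead(D) = −6x⁵ ÷ x = −6x⁴. Subtract (−6x⁴)·D = −6x⁵ − 42x⁴. Remainder: 9x⁴ + 54x³ − 65x² − 21x − 51.
Step 4: lead(9x⁴ + 54x³ − 65x² − 21x − 51) ÷ lead(D) = 9x⁴ ÷ x = 9x³. Subtract (9x³)·D = 9x⁴ + 63x³. Remainder: −9x³ − 65x² − 21x − 51.
Step 5: lead(−9x³ − 65x² − 21x − 51) ÷ lead(D) = −9x³ ÷ x = −9x². Subtract (−9x²)·D = −9x³ − 63x². Remainder: −2x² − 21x − 51.
Step 6: lead(−2x² − 21x − 51) ÷ lead(D) = −2x² ÷ x = −2x. Subtract (−2x)·D = −2x² − 14x. Remainder: −7x − 51.
Step 7: lead(−7x − 51) ÷ lead(D) = −7x ÷ x = −7. Subtract (−7)·D = −7x − 49. Remainder: −2.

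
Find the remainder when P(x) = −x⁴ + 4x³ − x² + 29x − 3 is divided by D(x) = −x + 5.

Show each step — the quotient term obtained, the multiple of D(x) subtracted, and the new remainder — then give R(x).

Step 1: lead(−x⁴ + 4x³ − x² + 29x − 3) ÷ lead(D) = −x⁴ ÷ −x = x³. Subtract (x³)·D = −x⁴ + 5x³. Remainder: −x³ − x² + 29x − 3.
Step 2: lead(−x³ − x² + 29x − 3) ÷ lead(D) = −x³ ÷ −x = x². Subtract (x²)·D = −x³ + 5x². Remainder: −6x² + 29x − 3.
Step 3: lead(−6x² + 29x − 3) ÷ lead(D) = −6x² ÷ −x = 6x. Subtract (6x)·D = −6x² + 30x. Remainder: −x − 3.
Step 4: lead(−x − 3) ÷ lead(D) = −x ÷ −x = 1. Subtract (1)·D = −x + 5. Remainder: −8.

R(x) = −8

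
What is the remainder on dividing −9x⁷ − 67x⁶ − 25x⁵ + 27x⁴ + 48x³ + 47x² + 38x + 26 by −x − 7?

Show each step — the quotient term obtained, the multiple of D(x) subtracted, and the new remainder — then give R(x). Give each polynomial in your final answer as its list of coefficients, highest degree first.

Step 1: lead(−9x⁷ − 67x⁶ − 25x⁵ + 27x⁴ + 48x³ + 47x² + 38x + 26) ÷ lead(D) = −9x⁷ ÷ −x = 9x⁶. Subtract (9x⁶)·D = −9x⁷ − 63x⁶. Remainder: −4x⁶ − 25x⁵ + 27x⁴ + 48x³ + 47x² + 38x + 26.
Step 2: lead(−4x⁶ − 25x⁵ + 27x⁴ + 48x³ + 47x² + 38x + 26) ÷ lead(D) = −4x⁶ ÷ −x = 4x⁵. Subtract (4x⁵)·D = −4x⁶ − 28x⁵. Remainder: 3x⁵ + 27x⁴ + 48x³ + 47x² + 38x + 26.
Step 3: lead(3x⁵ + 27x⁴ + 48x³ + 47x² + 38x + 26) ÷ lead(D) = 3x⁵ ÷ −x = −3x⁴. Subtract (−3x⁴)·D = 3x⁵ + 21x⁴. Remainder: 6x⁴ + 48x³ + 47x² + 38x + 26.
Step 4: lead(6x⁴ + 48x³ + 47x² + 38x + 26) ÷ lead(D) = 6x⁴ ÷ −x = −6x³. Subtract (−6x³)·D = 6x⁴ + 42x³. Remainder: 6x³ + 47x² + 38x + 26.
Step 5: lead(6x³ + 47x² + 38x + 26) ÷ lead(D) = 6x³ ÷ −x = −6x². Subtract (−6x²)·D = 6x³ + 42x². Remainder: 5x² + 38x + 26.
Step 6: lead(5x² + 38x + 26) ÷ lead(D) = 5x² ÷ −x = −5x. Subtract (−5x)·D = 5x² + 35x. Remainder: 3x + 26.
Step 7: lead(3x + 26) ÷ lead(D) = 3x ÷ −x = −3. Subtract (−3)·D = 3x + 21. Remainder: 5.

R = [5]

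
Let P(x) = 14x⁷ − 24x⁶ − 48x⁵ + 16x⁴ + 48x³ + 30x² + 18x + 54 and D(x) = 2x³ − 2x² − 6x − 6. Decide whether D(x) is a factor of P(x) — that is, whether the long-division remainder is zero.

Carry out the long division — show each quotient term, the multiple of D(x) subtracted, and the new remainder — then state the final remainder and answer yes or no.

Step 1: lead(14x⁷ − 24x⁶ − 48x⁵ + 16x⁴ + 48x³ + 30x² + 18x + 54) ÷ lead(D) = 14x⁷ ÷ 2x³ = 7x⁴. Subtract (7x⁴)·D = 14x⁷ − 14x⁶ − 42x⁵ − 42x⁴. Remainder: −10x⁶ − 6x⁵ + 58x⁴ + 48x³ + 30x² + 18x + 54.
Step 2: lead(−10x⁶ − 6x⁵ + 58x⁴ + 48x³ + 30x² + 18x + 54) ÷ lead(D) = −10x⁶ ÷ 2x³ = −5x³. Subtract (−5x³)·D = −10x⁶ + 10x⁵ + 30x⁴ + 30x³. Remainder: −16x⁵ + 28x⁴ + 18x³ + 30x² + 18x + 54.
Step 3: lead(−16x⁵ + 28x⁴ + 18x³ + 30x² + 18x + 54) ÷ lead(D) = −16x⁵ ÷ 2x³ = −8x². Subtract (−8x²)·D = −16x⁵ + 16x⁴ + 48x³ + 48x². Remainder: 12x⁴ − 30x³ − 18x² + 18x + 54.
Step 4: lead(12x⁴ − 30x³ − 18x² + 18x + 54) ÷ lead(D) = 12x⁴ ÷ 2x³ = 6x. Subtract (6x)·D = 12x⁴ − 12x³ − 36x² − 36x. Remainder: −18x³ + 18x² + 54x + 54.
Step 5: lead(−18x³ + 18x² + 54x + 54) ÷ lead(D) = −18x³ ÷ 2x³ = −9. Subtract (−9)·D = −18x³ + 18x² + 54x + 54. Remainder: 0.

R(x) = 0, so D(x) is a factor of P(x). yes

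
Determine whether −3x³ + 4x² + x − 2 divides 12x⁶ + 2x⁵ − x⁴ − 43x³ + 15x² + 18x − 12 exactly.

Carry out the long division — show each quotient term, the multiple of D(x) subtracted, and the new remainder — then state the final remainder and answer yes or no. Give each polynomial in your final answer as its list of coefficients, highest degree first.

Step 1: lead(12x⁶ + 2x⁵ − x⁴ − 43x³ + 15x² + 18x − 12) ÷ lead(D) = 12x⁶ ÷ −3x³ = −4x³. Subtract (−4x³)·D = 12x⁶ − 16x⁵ − 4x⁴ + 8x³. Remainder: 18x⁵ + 3x⁴ − 51x³ + 15x² + 18x − 12.
Step 2: lead(18x⁵ + 3x⁴ − 51x³ + 15x² + 18x − 12) ÷ lead(D) = 18x⁵ ÷ −3x³ = −6x². Subtract (−6x²)·D = 18x⁵ − 24x⁴ − 6x³ + 12x². Remainder: 27x⁴ − 45x³ + 3x² + 18x − 12.
Step 3: lead(27x⁴ − 45x³ + 3x² + 18x − 12) ÷ lead(D) = 27x⁴ ÷ −3x³ = −9x. Subtract (−9x)·D = 27x⁴ − 36x³ − 9x² + 18x. Remainder: −9x³ + 12x² − 12.
Step 4: lead(−9x³ + 12x² − 12) ÷ lead(D) = −9x³ ÷ −3x³ = 3. Subtract (3)·D = −9x³ + 12x² + 3x − 6. Remainder: −3x − 6.

R = [-3, -6], so D(x) is not a factor of P(x). no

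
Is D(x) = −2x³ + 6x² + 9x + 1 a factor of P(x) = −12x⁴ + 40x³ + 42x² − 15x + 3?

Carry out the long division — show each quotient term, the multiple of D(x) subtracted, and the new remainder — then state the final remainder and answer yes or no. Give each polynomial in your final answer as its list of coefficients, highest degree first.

R = [-3, 5], so D(x) is not a factor of P(x). no

Step 1: lead(−12x⁴ + 40x³ + 42x² − 15x + 3) ÷ lead(D) = −12x⁴ ÷ −2x³ = 6x. Subtract (6x)·D = −12x⁴ + 36x³ + 54x² + 6x. Remainder: 4x³ − 12x² − 21x + 3.
Step 2: lead(4x³ − 12x² − 21x + 3) ÷ lead(D) = 4x³ ÷ −2x³ = −2. Subtract (−2)·D = 4x³ − 12x² − 18x − 2. Remainder: −3x + 5.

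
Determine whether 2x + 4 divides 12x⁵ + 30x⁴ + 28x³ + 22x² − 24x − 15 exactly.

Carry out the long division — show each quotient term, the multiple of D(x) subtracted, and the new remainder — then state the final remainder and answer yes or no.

R(x) = −7, so D(x) is not a factor of P(x). no

Step 1: lead(12x⁵ + 30x⁴ + 28x³ + 22x² − 24x − 15) ÷ lead(D) = 12x⁵ ÷ 2x = 6x⁴. Subtract (6x⁴)·D = 12x⁵ + 24x⁴. Remainder: 6x⁴ + 28x³ + 22x² − 24x − 15.
Step 2: lead(6x⁴ + 28x³ + 22x² − 24x − 15) ÷ lead(D) = 6x⁴ ÷ 2x = 3x³. Subtract (3x³)·D = 6x⁴ + 12x³. Remainder: 16x³ + 22x² − 24x − 15.
Step 3: lead(16x³ + 22x² − 24x − 15) ÷ lead(D) = 16x³ ÷ 2x = 8x². Subtract (8x²)·D = 16x³ + 32x². Remainder: −10x² − 24x − 15.
Step 4: lead(−10x² − 24x − 15) ÷ lead(D) = −10x² ÷ 2x = −5x. Subtract (−5x)·D = −10x² − 20x. Remainder: −4x − 15.
Step 5: lead(−4x − 15) ÷ lead(D) = −4x ÷ 2x = −2. Subtract (−2)·D = −4x − 8. Remainder: −7.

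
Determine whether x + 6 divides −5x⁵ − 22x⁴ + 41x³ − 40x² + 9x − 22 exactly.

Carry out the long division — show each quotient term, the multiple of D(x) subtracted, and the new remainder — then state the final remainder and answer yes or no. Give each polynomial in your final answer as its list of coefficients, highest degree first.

R = [-4], so D(x) is not a factor of P(x). no

Step 1: lead(−5x⁵ − 22x⁴ + 41x³ − 40x² + 9x − 22) ÷ lead(D) = −5x⁵ ÷ x = −5x⁴. Subtract (−5x⁴)·D = −5x⁵ − 30x⁴. Remainder: 8x⁴ + 41x³ − 40x² + 9x − 22.
Step 2: lead(8x⁴ + 41x³ − 40x² + 9x − 22) ÷ lead(D) = 8x⁴ ÷ x = 8x³. Subtract (8x³)·D = 8x⁴ + 48x³. Remainder: −7x³ − 40x² + 9x − 22.
Step 3: lead(−7x³ − 40x² + 9x − 22) ÷ lead(D) = −7x³ ÷ x = −7x². Subtract (−7x²)·D = −7x³ − 42x². Remainder: 2x² + 9x − 22.
Step 4: lead(2x² + 9x − 22) ÷ lead(D) = 2x² ÷ x = 2x. Subtract (2x)·D = 2x² + 12x. Remainder: −3x − 22.
Step 5: lead(−3x − 22) ÷ lead(D) = −3x ÷ x = −3. Subtract (−3)·D = −3x − 18. Remainder: −4.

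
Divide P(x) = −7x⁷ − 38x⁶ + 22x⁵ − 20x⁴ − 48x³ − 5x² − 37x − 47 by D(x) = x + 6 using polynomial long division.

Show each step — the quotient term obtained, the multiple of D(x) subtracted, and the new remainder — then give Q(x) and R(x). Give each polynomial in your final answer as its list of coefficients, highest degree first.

Step 1: lead(−7x⁷ − 38x⁶ + 22x⁵ − 20x⁴ − 48x³ − 5x² − 37x − 47) ÷ lead(D) = −7x⁷ ÷ x = −7x⁶. Subtract (−7x⁶)·D = −7x⁷ − 42x⁶. Remainder: 4x⁶ + 22x⁵ − 20x⁴ − 48x³ − 5x² − 37x − 47.
Step 2: lead(4x⁶ + 22x⁵ − 20x⁴ − 48x³ − 5x² − 37x − 47) ÷ lead(D) = 4x⁶ ÷ x = 4x⁵. Subtract (4x⁵)·D = 4x⁶ + 24x⁵. Remainder: −2x⁵ − 20x⁴ − 48x³ − 5x² − 37x − 47.
Step 3: lead(−2x⁵ − 20x⁴ − 48x³ − 5x² − 37x − 47) ÷ lead(D) = −2x⁵ ÷ x = −2x⁴. Subtract (−2x⁴)·D = −2x⁵ − 12x⁴. Remainder: −8x⁴ − 48x³ − 5x² − 37x − 47.
Step 4: lead(−8x⁴ − 48x³ − 5x² − 37x − 47) ÷ lead(D) = −8x⁴ ÷ x = −8x³. Subtract (−8x³)·D = −8x⁴ − 48x³. Remainder: −5x² − 37x − 47.
Step 5: lead(−5x² − 37x − 47) ÷ lead(D) = −5x² ÷ x = −5x. Subtract (−5x)·D = −5x² − 30x. Remainder: −7x − 47.
Step 6: lead(−7x − 47) ÷ lead(D) = −7x ÷ x = −7. Subtract (−7)·D = −7x − 42. Remainder: −5.

Q = [-7, 4, -2, -8, 0, -5, -7]; R = [-5]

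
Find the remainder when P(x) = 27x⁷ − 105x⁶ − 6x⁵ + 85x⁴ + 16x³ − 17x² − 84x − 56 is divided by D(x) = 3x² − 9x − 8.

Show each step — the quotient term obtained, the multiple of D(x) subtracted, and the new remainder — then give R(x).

Step 1: lead(27x⁷ − 105x⁶ − 6x⁵ + 85x⁴ + 16x³ − 17x² − 84x − 56) ÷ lead(D) = 27x⁷ ÷ 3x² = 9x⁵. Subtract (9x⁵)·D = 27x⁷ − 81x⁶ − 72x⁵. Remainder: −24x⁶ + 66x⁵ + 85x⁴ + 16x³ − 17x² − 84x − 56.
Step 2: lead(−24x⁶ + 66x⁵ + 85x⁴ + 16x³ − 17x² − 84x − 56) ÷ lead(D) = −24x⁶ ÷ 3x² = −8x⁴. Subtract (−8x⁴)·D = −24x⁶ + 72x⁵ + 64x⁴. Remainder: −6x⁵ + 21x⁴ + 16x³ − 17x² − 84x − 56.
Step 3: lead(−6x⁵ + 21x⁴ + 16x³ − 17x² − 84x − 56) ÷ lead(D) = −6x⁵ ÷ 3x² = −2x³. Subtract (−2x³)·D = −6x⁵ + 18x⁴ + 16x³. Remainder: 3x⁴ − 17x² − 84x − 56.
Step 4: lead(3x⁴ − 17x² − 84x − 56) ÷ lead(D) = 3x⁴ ÷ 3x² = x². Subtract (x²)·D = 3x⁴ − 9x³ − 8x². Remainder: 9x³ − 9x² − 84x − 56.
Step 5: lead(9x³ − 9x² − 84x − 56) ÷ lead(D) = 9x³ ÷ 3x² = 3x. Subtract (3x)·D = 9x³ − 27x² − 24x. Remainder: 18x² − 60x − 56.
Step 6: lead(18x² − 60x − 56) ÷ lead(D) = 18x² ÷ 3x² = 6. Subtract (6)·D = 18x² − 54x − 48. Remainder: −6x − 8.

R(x) = −6x − 8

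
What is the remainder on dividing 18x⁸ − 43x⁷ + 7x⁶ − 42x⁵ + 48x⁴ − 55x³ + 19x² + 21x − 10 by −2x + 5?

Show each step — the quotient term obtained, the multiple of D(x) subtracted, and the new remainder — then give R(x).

Step 1: lead(18x⁸ − 43x⁷ + 7x⁶ − 42x⁵ + 48x⁴ − 55x³ + 19x² + 21x − 10) ÷ lead(D) = 18x⁸ ÷ −2x = −9x⁷. Subtract (−9x⁷)·D = 18x⁸ − 45x⁷. Remainder: 2x⁷ + 7x⁶ − 42x⁵ + 48x⁴ − 55x³ + 19x² + 21x − 10.
Step 2: lead(2x⁷ + 7x⁶ − 42x⁵ + 48x⁴ − 55x³ + 19x² + 21x − 10) ÷ lead(D) = 2x⁷ ÷ −2x = −x⁶. Subtract (−x⁶)·D = 2x⁷ − 5x⁶. Remainder: 12x⁶ − 42x⁵ + 48x⁴ − 55x³ + 19x² + 21x − 10.
Step 3: lead(12x⁶ − 42x⁵ + 48x⁴ − 55x³ + 19x² + 21x − 10) ÷ lead(D) = 12x⁶ ÷ −2x = −6x⁵. Subtract (−6x⁵)·D = 12x⁶ − 30x⁵. Remainder: −12x⁵ + 48x⁴ − 55x³ + 19x² + 21x − 10.
Step 4: lead(−12x⁵ + 48x⁴ − 55x³ + 19x² + 21x − 10) ÷ lead(D) = −12x⁵ ÷ −2x = 6x⁴. Subtract (6x⁴)·D = −12x⁵ + 30x⁴. Remainder: 18x⁴ − 55x³ + 19x² + 21x − 10.
Step 5: lead(18x⁴ − 55x³ + 19x² + 21x − 10) ÷ lead(D) = 18x⁴ ÷ −2x = −9x³. Subtract (−9x³)·D = 18x⁴ − 45x³. Remainder: −10x³ + 19x² + 21x − 10.
Step 6: lead(−10x³ + 19x² + 21x − 10) ÷ lead(D) = −10x³ ÷ −2x = 5x². Subtract (5x²)·D = −10x³ + 25x². Remainder: −6x² + 21x − 10.
Step 7: lead(−6x² + 21x − 10) ÷ lead(D) = −6x² ÷ −2x = 3x. Subtract (3x)·D = −6x² + 15x. Remainder: 6x − 10.
Step 8: lead(6x − 10) ÷ lead(D) = 6x ÷ −2x = −3. Subtract (−3)·D = 6x − 15. Remainder: 5.

R(x) = 5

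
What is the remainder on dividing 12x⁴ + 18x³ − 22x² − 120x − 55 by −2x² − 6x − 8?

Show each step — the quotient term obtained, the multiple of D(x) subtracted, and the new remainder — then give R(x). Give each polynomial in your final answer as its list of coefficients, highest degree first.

R = [9]

Step 1: lead(12x⁴ + 18x³ − 22x² − 120x − 55) ÷ lead(D) = 12x⁴ ÷ −2x² = −6x². Subtract (−6x²)·D = 12x⁴ + 36x³ + 48x². Remainder: −18x³ − 70x² − 120x − 55.
Step 2: lead(−18x³ − 70x² − 120x − 55) ÷ lead(D) = −18x³ ÷ −2x² = 9x. Subtract (9x)·D = −18x³ − 54x² − 72x. Remainder: −16x² − 48x − 55.
Step 3: lead(−16x² − 48x − 55) ÷ lead(D) = −16x² ÷ −2x² = 8. Subtract (8)·D = −16x² − 48x − 64. Remainder: 9.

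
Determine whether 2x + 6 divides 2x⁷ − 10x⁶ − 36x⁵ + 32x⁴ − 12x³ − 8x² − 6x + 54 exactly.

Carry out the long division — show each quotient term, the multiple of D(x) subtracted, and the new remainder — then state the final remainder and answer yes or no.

Step 1: lead(2x⁷ − 10x⁶ − 36x⁵ + 32x⁴ − 12x³ − 8x² − 6x + 54) ÷ lead(D) = 2x⁷ ÷ 2x = x⁶. Subtract (x⁶)·D = 2x⁷ + 6x⁶. Remainder: −16x⁶ − 36x⁵ + 32x⁴ − 12x³ − 8x² − 6x + 54.
Step 2: lead(−16x⁶ − 36x⁵ + 32x⁴ − 12x³ − 8x² − 6x + 54) ÷ lead(D) = −16x⁶ ÷ 2x = −8x⁵. Subtract (−8x⁵)·D = −16x⁶ − 48x⁵. Remainder: 12x⁵ + 32x⁴ − 12x³ − 8x² − 6x + 54.
Step 3: lead(12x⁵ + 32x⁴ − 12x³ − 8x² − 6x + 54) ÷ lead(D) = 12x⁵ ÷ 2x = 6x⁴. Subtract (6x⁴)·D = 12x⁵ + 36x⁴. Remainder: −4x⁴ − 12x³ − 8x² − 6x + 54.
Step 4: lead(−4x⁴ − 12x³ − 8x² − 6x + 54) ÷ lead(D) = −4x⁴ ÷ 2x = −2x³. Subtract (−2x³)·D = −4x⁴ − 12x³. Remainder: −8x² − 6x + 54.
Step 5: lead(−8x² − 6x + 54) ÷ lead(D) = −8x² ÷ 2x = −4x. Subtract (−4x)·D = −8x² − 24x. Remainder: 18x + 54.
Step 6: lead(18x + 54) ÷ lead(D) = 18x ÷ 2x = 9. Subtract (9)·D = 18x + 54. Remainder: 0.

R(x) = 0, so D(x) is a factor of P(x). yes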